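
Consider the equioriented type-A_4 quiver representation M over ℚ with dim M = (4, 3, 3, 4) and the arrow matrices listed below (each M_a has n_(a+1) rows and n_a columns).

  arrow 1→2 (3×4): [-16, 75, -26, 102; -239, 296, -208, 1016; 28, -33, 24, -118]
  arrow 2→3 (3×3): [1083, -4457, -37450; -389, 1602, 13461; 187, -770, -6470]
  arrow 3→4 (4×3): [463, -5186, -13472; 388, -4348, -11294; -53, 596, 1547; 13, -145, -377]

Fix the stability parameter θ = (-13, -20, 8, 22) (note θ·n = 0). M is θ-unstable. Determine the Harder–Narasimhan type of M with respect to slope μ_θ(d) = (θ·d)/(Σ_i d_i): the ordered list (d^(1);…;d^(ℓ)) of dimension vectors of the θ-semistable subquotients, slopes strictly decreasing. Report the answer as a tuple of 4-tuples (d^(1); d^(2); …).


Barcode: M ≅ I[1,1], I[1,4]^3, I[4,4]. HN layers by μ_θ (4 steps, strictly decreasing):
  μ^(1)=22; μ^(2)=8; μ^(3)=-13; μ^(4)=-33/2

((0, 0, 0, 4); (0, 0, 3, 0); (1, 0, 0, 0); (3, 3, 0, 0))


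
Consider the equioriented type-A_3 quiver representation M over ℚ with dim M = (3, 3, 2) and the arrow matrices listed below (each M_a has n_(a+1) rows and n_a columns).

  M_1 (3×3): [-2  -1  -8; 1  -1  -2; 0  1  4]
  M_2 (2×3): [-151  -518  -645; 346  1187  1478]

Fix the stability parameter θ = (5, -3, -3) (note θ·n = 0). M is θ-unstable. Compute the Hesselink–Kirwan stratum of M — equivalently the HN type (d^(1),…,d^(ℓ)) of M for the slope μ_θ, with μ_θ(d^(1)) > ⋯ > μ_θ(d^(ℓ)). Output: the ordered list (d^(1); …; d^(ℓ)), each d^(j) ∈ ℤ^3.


Via rank(M_{q-1}∘⋯∘M_p): M ≅ I[1,1], I[1,2], I[1,3], I[2,3].
μ_θ-semistable layers: μ^(1)=5; μ^(2)=1; μ^(3)=-1/3; μ^(4)=-3

((1, 0, 0); (1, 1, 0); (1, 1, 1); (0, 1, 1))


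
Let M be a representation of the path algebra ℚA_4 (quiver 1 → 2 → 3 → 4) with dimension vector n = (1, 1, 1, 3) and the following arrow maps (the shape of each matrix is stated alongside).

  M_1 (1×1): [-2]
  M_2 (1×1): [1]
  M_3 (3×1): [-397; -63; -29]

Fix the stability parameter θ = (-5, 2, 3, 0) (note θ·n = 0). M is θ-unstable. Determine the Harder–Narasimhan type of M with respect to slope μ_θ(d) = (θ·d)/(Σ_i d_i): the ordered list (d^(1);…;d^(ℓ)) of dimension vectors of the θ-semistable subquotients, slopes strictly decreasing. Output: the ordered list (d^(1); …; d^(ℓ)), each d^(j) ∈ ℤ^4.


Via rank(M_{q-1}∘⋯∘M_p): M ≅ I[1,4], I[4,4]^2.
μ_θ-semistable layers: μ^(1)=5/3; μ^(2)=0; μ^(3)=-5

((0, 1, 1, 1); (0, 0, 0, 2); (1, 0, 0, 0))


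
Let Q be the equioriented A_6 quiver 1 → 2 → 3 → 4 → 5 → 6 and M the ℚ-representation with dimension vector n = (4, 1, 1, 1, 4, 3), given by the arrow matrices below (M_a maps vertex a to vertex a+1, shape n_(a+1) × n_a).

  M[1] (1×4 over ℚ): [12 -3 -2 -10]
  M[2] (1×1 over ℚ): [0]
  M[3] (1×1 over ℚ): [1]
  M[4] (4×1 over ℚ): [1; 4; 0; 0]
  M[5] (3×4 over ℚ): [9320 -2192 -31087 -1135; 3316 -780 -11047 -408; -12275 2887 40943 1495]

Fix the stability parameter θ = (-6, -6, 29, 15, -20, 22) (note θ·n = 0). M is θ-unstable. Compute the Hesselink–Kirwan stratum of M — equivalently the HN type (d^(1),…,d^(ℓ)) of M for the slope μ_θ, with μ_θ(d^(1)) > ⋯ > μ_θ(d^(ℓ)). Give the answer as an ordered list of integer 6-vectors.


Barcode: M ≅ I[1,1]^3, I[1,2], I[3,6], I[5,5], I[5,6]^2. HN layers by μ_θ (4 steps, strictly decreasing):
  μ^(1)=22; μ^(2)=8; μ^(3)=-6; μ^(4)=-20

((0, 0, 0, 0, 0, 3); (0, 0, 1, 1, 1, 0); (4, 1, 0, 0, 0, 0); (0, 0, 0, 0, 3, 0))


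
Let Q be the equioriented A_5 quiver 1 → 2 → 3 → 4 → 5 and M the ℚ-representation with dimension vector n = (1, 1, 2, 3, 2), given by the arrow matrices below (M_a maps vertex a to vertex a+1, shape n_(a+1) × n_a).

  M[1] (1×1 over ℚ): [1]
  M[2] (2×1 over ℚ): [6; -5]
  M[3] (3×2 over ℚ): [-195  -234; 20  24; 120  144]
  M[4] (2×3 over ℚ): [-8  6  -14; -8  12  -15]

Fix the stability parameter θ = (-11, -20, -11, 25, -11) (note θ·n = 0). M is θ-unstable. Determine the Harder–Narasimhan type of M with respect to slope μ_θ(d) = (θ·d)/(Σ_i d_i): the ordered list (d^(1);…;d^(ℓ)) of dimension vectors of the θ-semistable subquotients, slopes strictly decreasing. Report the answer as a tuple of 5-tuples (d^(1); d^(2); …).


Barcode: M ≅ I[1,3], I[3,4], I[4,5]^2. HN layers by μ_θ (4 steps, strictly decreasing):
  μ^(1)=25; μ^(2)=7; μ^(3)=-11; μ^(4)=-31/2

((0, 0, 0, 1, 0); (0, 0, 0, 2, 2); (0, 0, 2, 0, 0); (1, 1, 0, 0, 0))


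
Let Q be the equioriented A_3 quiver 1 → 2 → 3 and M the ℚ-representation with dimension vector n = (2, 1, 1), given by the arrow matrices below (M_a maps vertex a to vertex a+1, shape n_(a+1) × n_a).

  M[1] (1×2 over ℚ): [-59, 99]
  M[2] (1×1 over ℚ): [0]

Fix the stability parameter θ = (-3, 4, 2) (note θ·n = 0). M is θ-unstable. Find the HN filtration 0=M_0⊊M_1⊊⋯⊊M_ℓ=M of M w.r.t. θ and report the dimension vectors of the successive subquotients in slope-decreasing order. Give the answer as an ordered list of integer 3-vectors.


Via rank(M_{q-1}∘⋯∘M_p): M ≅ I[1,1], I[1,2], I[3,3].
μ_θ-semistable layers: μ^(1)=4; μ^(2)=2; μ^(3)=-3

((0, 1, 0); (0, 0, 1); (2, 0, 0))


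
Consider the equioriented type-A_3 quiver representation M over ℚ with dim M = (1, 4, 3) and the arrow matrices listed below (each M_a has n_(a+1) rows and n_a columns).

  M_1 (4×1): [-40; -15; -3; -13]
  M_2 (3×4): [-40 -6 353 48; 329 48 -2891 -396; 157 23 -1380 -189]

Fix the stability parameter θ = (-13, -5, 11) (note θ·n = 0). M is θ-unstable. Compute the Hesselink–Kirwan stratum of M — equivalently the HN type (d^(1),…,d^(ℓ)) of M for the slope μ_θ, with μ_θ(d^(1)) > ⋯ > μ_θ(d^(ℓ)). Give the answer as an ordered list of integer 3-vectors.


Interval decomposition of M: I[1,3], I[2,2], I[2,3]^2.
HN type (ℓ=3): μ^(1)=11; μ^(2)=-5; μ^(3)=-13

((0, 0, 3); (0, 4, 0); (1, 0, 0))


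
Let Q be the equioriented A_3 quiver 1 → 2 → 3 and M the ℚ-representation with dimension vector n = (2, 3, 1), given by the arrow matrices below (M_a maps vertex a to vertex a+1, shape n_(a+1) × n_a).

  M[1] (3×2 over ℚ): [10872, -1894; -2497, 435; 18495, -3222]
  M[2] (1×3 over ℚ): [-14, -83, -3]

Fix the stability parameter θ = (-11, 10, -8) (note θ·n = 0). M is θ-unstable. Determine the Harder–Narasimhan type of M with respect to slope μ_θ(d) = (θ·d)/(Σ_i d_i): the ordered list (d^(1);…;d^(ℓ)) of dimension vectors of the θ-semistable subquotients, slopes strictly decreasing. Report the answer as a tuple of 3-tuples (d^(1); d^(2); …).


Barcode: M ≅ I[1,2], I[1,3], I[2,2]. HN layers by μ_θ (3 steps, strictly decreasing):
  μ^(1)=10; μ^(2)=1; μ^(3)=-11

((0, 2, 0); (0, 1, 1); (2, 0, 0))


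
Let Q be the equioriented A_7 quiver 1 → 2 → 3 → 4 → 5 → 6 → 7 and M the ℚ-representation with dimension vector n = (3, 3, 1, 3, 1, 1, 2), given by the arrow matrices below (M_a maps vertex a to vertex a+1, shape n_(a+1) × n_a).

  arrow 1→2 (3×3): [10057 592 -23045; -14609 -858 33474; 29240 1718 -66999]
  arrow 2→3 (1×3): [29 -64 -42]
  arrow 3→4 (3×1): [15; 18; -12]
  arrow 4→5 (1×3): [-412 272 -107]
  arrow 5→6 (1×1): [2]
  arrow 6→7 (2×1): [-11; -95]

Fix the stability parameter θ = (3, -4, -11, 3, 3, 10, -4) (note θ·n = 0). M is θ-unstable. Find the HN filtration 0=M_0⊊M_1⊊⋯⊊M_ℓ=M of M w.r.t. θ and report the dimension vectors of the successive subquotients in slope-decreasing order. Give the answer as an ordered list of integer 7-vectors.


Interval decomposition of M: I[1,2]^2, I[1,4], I[4,4], I[4,7], I[7,7].
HN type (ℓ=3): μ^(1)=3; μ^(2)=-1/2; μ^(3)=-4

((0, 0, 0, 3, 1, 1, 1); (2, 2, 0, 0, 0, 0, 0); (1, 1, 1, 0, 0, 0, 1))


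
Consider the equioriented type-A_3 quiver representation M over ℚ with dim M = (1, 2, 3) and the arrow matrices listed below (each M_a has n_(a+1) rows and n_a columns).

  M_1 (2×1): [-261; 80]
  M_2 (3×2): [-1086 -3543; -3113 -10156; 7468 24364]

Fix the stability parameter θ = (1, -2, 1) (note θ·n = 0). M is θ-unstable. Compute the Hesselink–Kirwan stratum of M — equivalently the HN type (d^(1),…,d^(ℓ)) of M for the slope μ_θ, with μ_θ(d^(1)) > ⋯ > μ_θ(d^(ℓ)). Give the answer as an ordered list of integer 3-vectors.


Via rank(M_{q-1}∘⋯∘M_p): M ≅ I[1,3], I[2,3], I[3,3].
μ_θ-semistable layers: μ^(1)=1; μ^(2)=-1/2; μ^(3)=-2

((0, 0, 3); (1, 1, 0); (0, 1, 0))


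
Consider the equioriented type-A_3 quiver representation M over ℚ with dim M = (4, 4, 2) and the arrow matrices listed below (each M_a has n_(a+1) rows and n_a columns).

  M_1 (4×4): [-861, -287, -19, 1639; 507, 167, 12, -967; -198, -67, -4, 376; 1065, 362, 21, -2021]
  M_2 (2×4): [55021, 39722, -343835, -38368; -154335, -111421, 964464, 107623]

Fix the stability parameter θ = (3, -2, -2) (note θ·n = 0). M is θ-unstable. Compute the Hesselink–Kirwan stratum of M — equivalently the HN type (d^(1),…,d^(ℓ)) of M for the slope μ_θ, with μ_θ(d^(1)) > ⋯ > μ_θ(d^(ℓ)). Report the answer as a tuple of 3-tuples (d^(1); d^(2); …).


Barcode: M ≅ I[1,1], I[1,2], I[1,3]^2, I[2,2]. HN layers by μ_θ (4 steps, strictly decreasing):
  μ^(1)=3; μ^(2)=1/2; μ^(3)=-1/3; μ^(4)=-2

((1, 0, 0); (1, 1, 0); (2, 2, 2); (0, 1, 0))


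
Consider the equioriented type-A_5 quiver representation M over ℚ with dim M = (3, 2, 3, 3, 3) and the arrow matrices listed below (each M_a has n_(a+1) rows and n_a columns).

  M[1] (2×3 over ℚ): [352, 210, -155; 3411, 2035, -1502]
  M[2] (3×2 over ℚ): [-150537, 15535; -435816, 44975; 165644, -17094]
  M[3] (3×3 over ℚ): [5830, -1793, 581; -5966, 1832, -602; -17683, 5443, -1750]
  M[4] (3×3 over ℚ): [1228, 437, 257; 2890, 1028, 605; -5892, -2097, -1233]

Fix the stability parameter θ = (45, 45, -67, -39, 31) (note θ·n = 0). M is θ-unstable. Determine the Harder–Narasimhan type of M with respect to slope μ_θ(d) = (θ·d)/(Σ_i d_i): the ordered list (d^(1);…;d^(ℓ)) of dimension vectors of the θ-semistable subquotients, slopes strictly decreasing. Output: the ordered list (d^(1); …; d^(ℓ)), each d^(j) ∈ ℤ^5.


Barcode: M ≅ I[1,1], I[1,4], I[1,5], I[3,3], I[4,5], I[5,5]. HN layers by μ_θ (5 steps, strictly decreasing):
  μ^(1)=45; μ^(2)=31; μ^(3)=-4; μ^(4)=-39; μ^(5)=-67

((1, 0, 0, 0, 0); (0, 0, 0, 0, 3); (2, 2, 2, 2, 0); (0, 0, 0, 1, 0); (0, 0, 1, 0, 0))


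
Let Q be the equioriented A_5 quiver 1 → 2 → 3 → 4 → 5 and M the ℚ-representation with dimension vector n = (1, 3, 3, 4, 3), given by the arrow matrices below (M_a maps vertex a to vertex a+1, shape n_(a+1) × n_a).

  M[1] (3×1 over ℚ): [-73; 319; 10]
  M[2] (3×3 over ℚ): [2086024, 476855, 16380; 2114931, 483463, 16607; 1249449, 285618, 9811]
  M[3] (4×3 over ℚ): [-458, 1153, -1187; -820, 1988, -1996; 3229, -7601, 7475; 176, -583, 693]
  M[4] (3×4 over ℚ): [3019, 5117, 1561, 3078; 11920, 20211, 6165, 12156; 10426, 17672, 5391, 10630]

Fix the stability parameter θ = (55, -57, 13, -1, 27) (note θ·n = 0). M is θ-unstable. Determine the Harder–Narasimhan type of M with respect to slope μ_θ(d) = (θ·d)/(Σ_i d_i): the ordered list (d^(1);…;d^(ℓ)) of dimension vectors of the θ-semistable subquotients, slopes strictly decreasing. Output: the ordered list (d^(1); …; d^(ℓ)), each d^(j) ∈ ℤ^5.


Via rank(M_{q-1}∘⋯∘M_p): M ≅ I[1,5], I[2,3], I[2,5], I[4,4], I[4,5].
μ_θ-semistable layers: μ^(1)=27; μ^(2)=13; μ^(3)=6; μ^(4)=-1; μ^(5)=-57

((0, 0, 0, 0, 3); (0, 0, 1, 0, 0); (0, 0, 2, 2, 0); (1, 1, 0, 2, 0); (0, 2, 0, 0, 0))


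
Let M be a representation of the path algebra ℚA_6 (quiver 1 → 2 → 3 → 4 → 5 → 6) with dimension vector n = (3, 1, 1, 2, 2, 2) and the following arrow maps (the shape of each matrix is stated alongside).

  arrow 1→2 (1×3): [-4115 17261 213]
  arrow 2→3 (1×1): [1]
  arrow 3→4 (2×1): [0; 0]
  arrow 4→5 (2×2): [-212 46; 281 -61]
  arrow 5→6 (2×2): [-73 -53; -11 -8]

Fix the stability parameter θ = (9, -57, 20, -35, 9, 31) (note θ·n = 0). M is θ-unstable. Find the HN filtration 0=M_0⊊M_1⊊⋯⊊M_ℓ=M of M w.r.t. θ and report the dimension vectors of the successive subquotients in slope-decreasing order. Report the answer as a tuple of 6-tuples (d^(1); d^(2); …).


Interval decomposition of M: I[1,1]^2, I[1,3], I[4,6]^2.
HN type (ℓ=5): μ^(1)=31; μ^(2)=20; μ^(3)=9; μ^(4)=-24; μ^(5)=-35

((0, 0, 0, 0, 0, 2); (0, 0, 1, 0, 0, 0); (2, 0, 0, 0, 2, 0); (1, 1, 0, 0, 0, 0); (0, 0, 0, 2, 0, 0))


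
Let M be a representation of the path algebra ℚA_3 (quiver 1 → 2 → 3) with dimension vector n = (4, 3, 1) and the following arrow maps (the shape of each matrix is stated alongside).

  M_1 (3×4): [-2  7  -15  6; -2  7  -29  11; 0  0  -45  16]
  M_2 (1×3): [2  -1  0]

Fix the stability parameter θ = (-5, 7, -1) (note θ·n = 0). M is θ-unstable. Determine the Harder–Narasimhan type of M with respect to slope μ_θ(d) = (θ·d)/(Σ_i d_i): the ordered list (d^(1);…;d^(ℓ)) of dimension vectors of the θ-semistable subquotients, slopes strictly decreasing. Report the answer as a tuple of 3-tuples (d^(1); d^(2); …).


Via rank(M_{q-1}∘⋯∘M_p): M ≅ I[1,1], I[1,2]^2, I[1,3].
μ_θ-semistable layers: μ^(1)=7; μ^(2)=3; μ^(3)=-5

((0, 2, 0); (0, 1, 1); (4, 0, 0))


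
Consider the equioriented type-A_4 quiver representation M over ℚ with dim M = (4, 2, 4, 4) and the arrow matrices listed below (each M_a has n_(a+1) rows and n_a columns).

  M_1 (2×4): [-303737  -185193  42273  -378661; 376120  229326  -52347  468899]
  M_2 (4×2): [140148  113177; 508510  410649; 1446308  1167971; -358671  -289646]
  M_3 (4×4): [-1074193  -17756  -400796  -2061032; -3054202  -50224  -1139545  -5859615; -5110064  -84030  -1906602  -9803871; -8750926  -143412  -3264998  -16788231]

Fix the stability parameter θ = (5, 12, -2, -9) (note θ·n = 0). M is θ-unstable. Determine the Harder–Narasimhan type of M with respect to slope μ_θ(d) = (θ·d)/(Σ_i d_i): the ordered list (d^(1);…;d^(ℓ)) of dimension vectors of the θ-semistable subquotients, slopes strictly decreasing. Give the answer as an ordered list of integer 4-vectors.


Via rank(M_{q-1}∘⋯∘M_p): M ≅ I[1,1]^2, I[1,4]^2, I[3,4]^2.
μ_θ-semistable layers: μ^(1)=5; μ^(2)=3/2; μ^(3)=-11/2

((2, 0, 0, 0); (2, 2, 2, 2); (0, 0, 2, 2))


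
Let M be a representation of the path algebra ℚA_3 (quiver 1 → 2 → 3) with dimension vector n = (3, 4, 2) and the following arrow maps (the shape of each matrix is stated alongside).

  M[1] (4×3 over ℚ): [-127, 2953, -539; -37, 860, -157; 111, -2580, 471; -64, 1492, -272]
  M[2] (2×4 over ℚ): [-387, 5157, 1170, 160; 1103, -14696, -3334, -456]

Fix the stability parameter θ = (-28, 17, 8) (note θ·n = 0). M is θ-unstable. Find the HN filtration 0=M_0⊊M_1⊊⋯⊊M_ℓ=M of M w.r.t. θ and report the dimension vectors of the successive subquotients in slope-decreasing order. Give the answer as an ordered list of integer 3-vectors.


Barcode: M ≅ I[1,1], I[1,3]^2, I[2,2]^2. HN layers by μ_θ (3 steps, strictly decreasing):
  μ^(1)=17; μ^(2)=25/2; μ^(3)=-28

((0, 2, 0); (0, 2, 2); (3, 0, 0))


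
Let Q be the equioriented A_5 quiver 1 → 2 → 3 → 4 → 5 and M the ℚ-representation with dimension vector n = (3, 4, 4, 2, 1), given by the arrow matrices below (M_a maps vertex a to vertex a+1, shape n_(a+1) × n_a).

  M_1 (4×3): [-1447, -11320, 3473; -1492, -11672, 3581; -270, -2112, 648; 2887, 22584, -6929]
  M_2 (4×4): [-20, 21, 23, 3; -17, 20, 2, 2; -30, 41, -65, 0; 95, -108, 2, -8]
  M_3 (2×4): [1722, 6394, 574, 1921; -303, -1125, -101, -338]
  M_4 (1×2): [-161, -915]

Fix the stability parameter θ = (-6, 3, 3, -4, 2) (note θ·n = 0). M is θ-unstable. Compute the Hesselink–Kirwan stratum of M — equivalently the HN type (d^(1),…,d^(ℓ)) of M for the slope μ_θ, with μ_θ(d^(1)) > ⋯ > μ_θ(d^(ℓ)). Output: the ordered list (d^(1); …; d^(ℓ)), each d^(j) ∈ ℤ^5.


Interval decomposition of M: I[1,1], I[1,3], I[1,5], I[2,2], I[2,4], I[3,3].
HN type (ℓ=4): μ^(1)=3; μ^(2)=2; μ^(3)=2/3; μ^(4)=-6

((0, 2, 2, 0, 0); (0, 0, 0, 0, 1); (0, 2, 2, 2, 0); (3, 0, 0, 0, 0))


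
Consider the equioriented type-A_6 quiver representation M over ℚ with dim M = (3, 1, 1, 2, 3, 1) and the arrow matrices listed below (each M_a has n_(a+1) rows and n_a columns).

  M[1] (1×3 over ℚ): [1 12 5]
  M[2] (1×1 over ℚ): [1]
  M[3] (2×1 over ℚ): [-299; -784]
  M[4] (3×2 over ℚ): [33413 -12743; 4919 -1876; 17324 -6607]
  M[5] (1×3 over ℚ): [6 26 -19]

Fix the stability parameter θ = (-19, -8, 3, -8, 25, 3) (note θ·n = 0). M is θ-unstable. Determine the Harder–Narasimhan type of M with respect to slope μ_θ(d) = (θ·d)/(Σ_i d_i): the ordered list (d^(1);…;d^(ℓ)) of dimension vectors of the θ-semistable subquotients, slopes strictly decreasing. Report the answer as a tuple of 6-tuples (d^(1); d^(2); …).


Via rank(M_{q-1}∘⋯∘M_p): M ≅ I[1,1]^2, I[1,5], I[4,6], I[5,5].
μ_θ-semistable layers: μ^(1)=25; μ^(2)=14; μ^(3)=-5/2; μ^(4)=-8; μ^(5)=-19

((0, 0, 0, 0, 2, 0); (0, 0, 0, 0, 1, 1); (0, 0, 1, 1, 0, 0); (0, 1, 0, 1, 0, 0); (3, 0, 0, 0, 0, 0))


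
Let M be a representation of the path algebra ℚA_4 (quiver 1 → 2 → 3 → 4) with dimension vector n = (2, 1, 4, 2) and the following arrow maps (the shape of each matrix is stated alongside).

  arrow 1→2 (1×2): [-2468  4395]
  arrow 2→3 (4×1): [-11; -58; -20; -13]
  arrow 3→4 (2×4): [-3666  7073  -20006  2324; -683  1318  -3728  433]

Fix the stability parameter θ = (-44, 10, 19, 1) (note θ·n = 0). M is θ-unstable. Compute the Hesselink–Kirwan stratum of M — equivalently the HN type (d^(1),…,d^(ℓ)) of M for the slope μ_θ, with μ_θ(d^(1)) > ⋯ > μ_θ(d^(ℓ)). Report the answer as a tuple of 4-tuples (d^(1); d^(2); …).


Interval decomposition of M: I[1,1], I[1,3], I[3,3], I[3,4]^2.
HN type (ℓ=3): μ^(1)=19; μ^(2)=10; μ^(3)=-44

((0, 0, 2, 0); (0, 1, 2, 2); (2, 0, 0, 0))


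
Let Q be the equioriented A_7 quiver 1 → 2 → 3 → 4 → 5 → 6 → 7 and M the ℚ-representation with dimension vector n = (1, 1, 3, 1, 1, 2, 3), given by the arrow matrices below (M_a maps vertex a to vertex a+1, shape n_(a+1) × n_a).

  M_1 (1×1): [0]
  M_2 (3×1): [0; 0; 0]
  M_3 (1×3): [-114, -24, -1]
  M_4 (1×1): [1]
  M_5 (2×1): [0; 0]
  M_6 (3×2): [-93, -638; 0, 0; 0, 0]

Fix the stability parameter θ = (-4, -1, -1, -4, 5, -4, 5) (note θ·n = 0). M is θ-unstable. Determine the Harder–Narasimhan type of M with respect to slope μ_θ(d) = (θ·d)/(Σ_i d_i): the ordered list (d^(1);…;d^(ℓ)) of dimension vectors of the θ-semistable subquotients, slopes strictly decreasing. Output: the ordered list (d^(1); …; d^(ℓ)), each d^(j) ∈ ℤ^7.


Interval decomposition of M: I[1,1], I[2,2], I[3,3]^2, I[3,5], I[6,6], I[6,7], I[7,7]^2.
HN type (ℓ=4): μ^(1)=5; μ^(2)=-1; μ^(3)=-5/2; μ^(4)=-4

((0, 0, 0, 0, 1, 0, 3); (0, 1, 2, 0, 0, 0, 0); (0, 0, 1, 1, 0, 0, 0); (1, 0, 0, 0, 0, 2, 0))


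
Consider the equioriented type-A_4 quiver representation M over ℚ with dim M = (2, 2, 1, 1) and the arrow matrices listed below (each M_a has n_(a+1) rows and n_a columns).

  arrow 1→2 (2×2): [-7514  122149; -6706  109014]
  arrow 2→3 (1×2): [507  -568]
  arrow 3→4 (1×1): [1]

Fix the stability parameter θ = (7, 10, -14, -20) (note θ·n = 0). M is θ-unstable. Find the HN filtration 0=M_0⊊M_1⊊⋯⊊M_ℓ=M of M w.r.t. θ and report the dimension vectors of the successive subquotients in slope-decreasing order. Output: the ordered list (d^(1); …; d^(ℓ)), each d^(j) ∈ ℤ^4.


Barcode: M ≅ I[1,2], I[1,4]. HN layers by μ_θ (3 steps, strictly decreasing):
  μ^(1)=10; μ^(2)=7; μ^(3)=-17/4

((0, 1, 0, 0); (1, 0, 0, 0); (1, 1, 1, 1))


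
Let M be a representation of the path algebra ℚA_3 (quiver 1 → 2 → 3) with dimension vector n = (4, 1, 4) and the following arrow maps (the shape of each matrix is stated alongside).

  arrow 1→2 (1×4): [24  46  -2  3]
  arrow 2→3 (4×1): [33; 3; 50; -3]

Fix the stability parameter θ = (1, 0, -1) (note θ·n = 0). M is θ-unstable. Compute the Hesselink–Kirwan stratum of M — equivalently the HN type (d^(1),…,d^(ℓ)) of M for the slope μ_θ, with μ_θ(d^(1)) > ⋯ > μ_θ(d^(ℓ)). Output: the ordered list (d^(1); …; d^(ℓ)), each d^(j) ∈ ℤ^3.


Interval decomposition of M: I[1,1]^3, I[1,3], I[3,3]^3.
HN type (ℓ=3): μ^(1)=1; μ^(2)=0; μ^(3)=-1

((3, 0, 0); (1, 1, 1); (0, 0, 3))


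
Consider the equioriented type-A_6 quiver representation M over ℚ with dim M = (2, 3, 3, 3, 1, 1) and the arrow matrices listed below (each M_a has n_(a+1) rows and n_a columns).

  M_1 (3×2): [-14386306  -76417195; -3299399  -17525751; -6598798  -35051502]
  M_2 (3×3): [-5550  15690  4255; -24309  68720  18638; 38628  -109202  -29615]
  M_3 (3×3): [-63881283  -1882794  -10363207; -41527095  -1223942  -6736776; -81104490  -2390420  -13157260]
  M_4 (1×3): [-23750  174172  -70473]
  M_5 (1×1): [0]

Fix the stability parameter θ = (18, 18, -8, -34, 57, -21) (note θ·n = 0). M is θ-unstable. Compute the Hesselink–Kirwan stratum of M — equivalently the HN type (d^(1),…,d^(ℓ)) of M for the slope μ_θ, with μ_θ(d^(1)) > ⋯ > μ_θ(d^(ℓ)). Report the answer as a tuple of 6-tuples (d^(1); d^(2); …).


Interval decomposition of M: I[1,2], I[1,3], I[2,5], I[3,4], I[4,4], I[6,6].
HN type (ℓ=6): μ^(1)=57; μ^(2)=18; μ^(3)=28/3; μ^(4)=-8; μ^(5)=-21; μ^(6)=-34

((0, 0, 0, 0, 1, 0); (1, 1, 0, 0, 0, 0); (1, 1, 1, 0, 0, 0); (0, 1, 1, 1, 0, 0); (0, 0, 1, 1, 0, 1); (0, 0, 0, 1, 0, 0))


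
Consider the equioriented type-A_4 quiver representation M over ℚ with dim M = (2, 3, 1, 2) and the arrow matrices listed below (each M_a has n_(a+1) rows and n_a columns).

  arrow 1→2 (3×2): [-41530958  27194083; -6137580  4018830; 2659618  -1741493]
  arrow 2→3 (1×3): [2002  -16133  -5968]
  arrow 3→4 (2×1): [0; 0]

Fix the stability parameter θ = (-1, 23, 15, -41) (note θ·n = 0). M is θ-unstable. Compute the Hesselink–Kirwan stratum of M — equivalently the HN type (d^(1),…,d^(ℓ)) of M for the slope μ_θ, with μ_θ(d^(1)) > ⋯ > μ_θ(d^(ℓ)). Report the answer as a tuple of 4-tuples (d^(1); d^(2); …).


Barcode: M ≅ I[1,1], I[1,2], I[2,2], I[2,3], I[4,4]^2. HN layers by μ_θ (4 steps, strictly decreasing):
  μ^(1)=23; μ^(2)=19; μ^(3)=-1; μ^(4)=-41

((0, 2, 0, 0); (0, 1, 1, 0); (2, 0, 0, 0); (0, 0, 0, 2))


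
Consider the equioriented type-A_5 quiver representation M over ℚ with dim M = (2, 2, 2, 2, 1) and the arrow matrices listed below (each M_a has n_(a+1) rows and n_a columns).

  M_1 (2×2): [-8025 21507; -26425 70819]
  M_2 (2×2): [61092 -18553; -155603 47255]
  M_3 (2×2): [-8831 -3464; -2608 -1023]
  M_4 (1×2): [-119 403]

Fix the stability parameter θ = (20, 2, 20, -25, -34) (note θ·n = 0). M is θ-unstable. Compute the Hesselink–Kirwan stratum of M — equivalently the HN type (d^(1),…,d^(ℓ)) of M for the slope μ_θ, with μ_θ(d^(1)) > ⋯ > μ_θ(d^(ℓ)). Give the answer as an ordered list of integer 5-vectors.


Via rank(M_{q-1}∘⋯∘M_p): M ≅ I[1,1], I[1,5], I[2,4].
μ_θ-semistable layers: μ^(1)=20; μ^(2)=-1; μ^(3)=-17/5

((1, 0, 0, 0, 0); (0, 1, 1, 1, 0); (1, 1, 1, 1, 1))


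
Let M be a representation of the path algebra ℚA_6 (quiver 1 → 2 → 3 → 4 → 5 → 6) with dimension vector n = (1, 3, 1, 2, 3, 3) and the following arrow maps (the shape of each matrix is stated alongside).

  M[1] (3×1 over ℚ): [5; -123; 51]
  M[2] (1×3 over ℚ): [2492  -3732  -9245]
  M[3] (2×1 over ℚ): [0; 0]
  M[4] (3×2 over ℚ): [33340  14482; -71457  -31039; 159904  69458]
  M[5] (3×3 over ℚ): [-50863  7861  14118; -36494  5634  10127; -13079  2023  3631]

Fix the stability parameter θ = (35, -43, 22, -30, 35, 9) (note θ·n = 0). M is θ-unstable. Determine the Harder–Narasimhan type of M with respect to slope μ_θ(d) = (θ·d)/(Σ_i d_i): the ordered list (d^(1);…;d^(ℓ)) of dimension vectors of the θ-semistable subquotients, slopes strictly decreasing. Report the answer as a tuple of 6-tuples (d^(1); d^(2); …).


Via rank(M_{q-1}∘⋯∘M_p): M ≅ I[1,3], I[2,2]^2, I[4,6]^2, I[5,6].
μ_θ-semistable layers: μ^(1)=22; μ^(2)=-4; μ^(3)=-30; μ^(4)=-43

((0, 0, 1, 0, 3, 3); (1, 1, 0, 0, 0, 0); (0, 0, 0, 2, 0, 0); (0, 2, 0, 0, 0, 0))


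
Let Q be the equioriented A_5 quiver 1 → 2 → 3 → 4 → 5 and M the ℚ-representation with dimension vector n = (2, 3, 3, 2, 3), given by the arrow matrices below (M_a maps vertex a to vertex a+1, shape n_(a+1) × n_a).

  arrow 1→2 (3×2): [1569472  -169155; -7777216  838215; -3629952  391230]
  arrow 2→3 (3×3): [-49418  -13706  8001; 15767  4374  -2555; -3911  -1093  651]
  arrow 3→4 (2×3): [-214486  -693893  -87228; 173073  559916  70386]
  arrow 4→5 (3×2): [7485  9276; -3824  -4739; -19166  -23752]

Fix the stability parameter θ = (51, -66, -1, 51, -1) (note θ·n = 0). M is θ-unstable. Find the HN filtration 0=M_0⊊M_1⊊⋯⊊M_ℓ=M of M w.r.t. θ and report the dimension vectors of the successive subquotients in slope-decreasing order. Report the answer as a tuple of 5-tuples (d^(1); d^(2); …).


Via rank(M_{q-1}∘⋯∘M_p): M ≅ I[1,1], I[1,5], I[2,3], I[2,5], I[5,5].
μ_θ-semistable layers: μ^(1)=51; μ^(2)=25; μ^(3)=-1; μ^(4)=-15/2; μ^(5)=-66

((1, 0, 0, 0, 0); (0, 0, 0, 2, 2); (0, 0, 3, 0, 1); (1, 1, 0, 0, 0); (0, 2, 0, 0, 0))


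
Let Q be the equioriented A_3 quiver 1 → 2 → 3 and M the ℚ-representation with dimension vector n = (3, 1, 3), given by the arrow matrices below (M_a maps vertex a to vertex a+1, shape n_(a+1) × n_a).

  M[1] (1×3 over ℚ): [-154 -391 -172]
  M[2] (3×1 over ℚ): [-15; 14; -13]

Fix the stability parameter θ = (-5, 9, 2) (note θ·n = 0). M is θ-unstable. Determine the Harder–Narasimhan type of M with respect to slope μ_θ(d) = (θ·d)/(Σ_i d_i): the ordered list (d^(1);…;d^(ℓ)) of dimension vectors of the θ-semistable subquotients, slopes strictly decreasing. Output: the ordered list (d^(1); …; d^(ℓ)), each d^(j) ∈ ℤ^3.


Barcode: M ≅ I[1,1]^2, I[1,3], I[3,3]^2. HN layers by μ_θ (3 steps, strictly decreasing):
  μ^(1)=11/2; μ^(2)=2; μ^(3)=-5

((0, 1, 1); (0, 0, 2); (3, 0, 0))


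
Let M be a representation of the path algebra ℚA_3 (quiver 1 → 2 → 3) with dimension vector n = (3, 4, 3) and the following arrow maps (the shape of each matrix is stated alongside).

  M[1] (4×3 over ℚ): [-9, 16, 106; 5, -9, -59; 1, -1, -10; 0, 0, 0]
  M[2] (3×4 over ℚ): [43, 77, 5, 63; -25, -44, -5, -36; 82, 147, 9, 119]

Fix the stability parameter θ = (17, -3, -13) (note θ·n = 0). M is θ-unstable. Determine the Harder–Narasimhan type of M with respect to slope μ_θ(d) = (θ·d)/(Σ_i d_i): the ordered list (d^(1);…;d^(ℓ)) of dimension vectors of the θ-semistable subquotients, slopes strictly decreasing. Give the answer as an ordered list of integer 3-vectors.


Via rank(M_{q-1}∘⋯∘M_p): M ≅ I[1,3]^3, I[2,2].
μ_θ-semistable layers: μ^(1)=1/3; μ^(2)=-3

((3, 3, 3); (0, 1, 0))


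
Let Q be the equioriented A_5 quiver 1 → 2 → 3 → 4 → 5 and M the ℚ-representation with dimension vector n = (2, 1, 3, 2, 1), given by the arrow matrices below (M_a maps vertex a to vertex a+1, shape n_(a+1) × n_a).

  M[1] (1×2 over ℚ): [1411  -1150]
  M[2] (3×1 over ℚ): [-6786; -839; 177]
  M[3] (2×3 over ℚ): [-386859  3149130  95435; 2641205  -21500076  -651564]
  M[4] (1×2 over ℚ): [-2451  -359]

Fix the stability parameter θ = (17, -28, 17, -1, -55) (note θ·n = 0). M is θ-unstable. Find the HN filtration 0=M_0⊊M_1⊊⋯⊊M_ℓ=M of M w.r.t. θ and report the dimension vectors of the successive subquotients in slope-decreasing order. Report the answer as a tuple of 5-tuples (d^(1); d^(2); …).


Interval decomposition of M: I[1,1], I[1,5], I[3,3], I[3,4].
HN type (ℓ=3): μ^(1)=17; μ^(2)=8; μ^(3)=-10

((1, 0, 1, 0, 0); (0, 0, 1, 1, 0); (1, 1, 1, 1, 1))


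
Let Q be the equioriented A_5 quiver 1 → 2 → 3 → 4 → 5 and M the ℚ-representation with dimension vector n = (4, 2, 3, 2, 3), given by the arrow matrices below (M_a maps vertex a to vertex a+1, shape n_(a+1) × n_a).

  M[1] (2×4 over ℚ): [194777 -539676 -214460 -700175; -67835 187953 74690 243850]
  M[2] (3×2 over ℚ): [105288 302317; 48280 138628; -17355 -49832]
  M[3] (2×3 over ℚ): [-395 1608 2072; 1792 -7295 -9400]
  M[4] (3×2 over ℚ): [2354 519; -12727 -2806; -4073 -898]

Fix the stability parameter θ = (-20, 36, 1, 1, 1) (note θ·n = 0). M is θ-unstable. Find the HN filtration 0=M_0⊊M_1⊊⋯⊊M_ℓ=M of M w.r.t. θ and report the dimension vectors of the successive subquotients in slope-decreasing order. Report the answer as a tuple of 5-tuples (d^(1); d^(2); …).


Barcode: M ≅ I[1,1]^2, I[1,3], I[1,5], I[3,5], I[5,5]. HN layers by μ_θ (4 steps, strictly decreasing):
  μ^(1)=37/2; μ^(2)=39/4; μ^(3)=1; μ^(4)=-20

((0, 1, 1, 0, 0); (0, 1, 1, 1, 1); (0, 0, 1, 1, 2); (4, 0, 0, 0, 0))


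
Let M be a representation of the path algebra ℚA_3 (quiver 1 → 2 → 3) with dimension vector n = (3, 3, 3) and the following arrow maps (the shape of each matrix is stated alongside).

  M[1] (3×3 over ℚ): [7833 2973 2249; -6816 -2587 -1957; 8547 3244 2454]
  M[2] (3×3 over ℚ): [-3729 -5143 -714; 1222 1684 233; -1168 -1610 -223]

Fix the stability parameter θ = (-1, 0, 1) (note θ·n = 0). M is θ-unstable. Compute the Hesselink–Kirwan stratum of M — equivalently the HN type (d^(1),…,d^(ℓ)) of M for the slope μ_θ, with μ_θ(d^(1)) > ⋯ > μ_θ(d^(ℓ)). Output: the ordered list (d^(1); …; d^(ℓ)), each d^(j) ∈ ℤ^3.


Barcode: M ≅ I[1,1], I[1,3]^2, I[2,3]. HN layers by μ_θ (3 steps, strictly decreasing):
  μ^(1)=1; μ^(2)=0; μ^(3)=-1

((0, 0, 3); (0, 3, 0); (3, 0, 0))


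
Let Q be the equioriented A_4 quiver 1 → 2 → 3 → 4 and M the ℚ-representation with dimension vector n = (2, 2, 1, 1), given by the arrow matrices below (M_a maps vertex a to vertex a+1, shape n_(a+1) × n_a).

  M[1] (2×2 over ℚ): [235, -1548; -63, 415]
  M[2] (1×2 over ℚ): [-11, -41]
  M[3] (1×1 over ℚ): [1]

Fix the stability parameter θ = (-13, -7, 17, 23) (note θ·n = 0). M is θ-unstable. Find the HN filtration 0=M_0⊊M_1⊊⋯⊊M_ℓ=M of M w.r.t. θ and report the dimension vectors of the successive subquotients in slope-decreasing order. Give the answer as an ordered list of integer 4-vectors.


Interval decomposition of M: I[1,2], I[1,4].
HN type (ℓ=4): μ^(1)=23; μ^(2)=17; μ^(3)=-7; μ^(4)=-13

((0, 0, 0, 1); (0, 0, 1, 0); (0, 2, 0, 0); (2, 0, 0, 0))


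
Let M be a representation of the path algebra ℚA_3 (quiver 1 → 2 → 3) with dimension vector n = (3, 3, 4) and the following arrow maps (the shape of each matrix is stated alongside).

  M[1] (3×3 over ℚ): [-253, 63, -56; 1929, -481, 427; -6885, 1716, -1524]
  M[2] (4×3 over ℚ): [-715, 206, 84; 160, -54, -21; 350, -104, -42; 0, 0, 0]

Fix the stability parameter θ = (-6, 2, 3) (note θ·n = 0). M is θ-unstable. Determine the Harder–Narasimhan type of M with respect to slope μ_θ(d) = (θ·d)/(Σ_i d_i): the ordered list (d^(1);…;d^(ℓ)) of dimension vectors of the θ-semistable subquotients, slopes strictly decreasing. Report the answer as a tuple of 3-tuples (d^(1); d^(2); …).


Interval decomposition of M: I[1,2], I[1,3]^2, I[3,3]^2.
HN type (ℓ=3): μ^(1)=3; μ^(2)=2; μ^(3)=-6

((0, 0, 4); (0, 3, 0); (3, 0, 0))


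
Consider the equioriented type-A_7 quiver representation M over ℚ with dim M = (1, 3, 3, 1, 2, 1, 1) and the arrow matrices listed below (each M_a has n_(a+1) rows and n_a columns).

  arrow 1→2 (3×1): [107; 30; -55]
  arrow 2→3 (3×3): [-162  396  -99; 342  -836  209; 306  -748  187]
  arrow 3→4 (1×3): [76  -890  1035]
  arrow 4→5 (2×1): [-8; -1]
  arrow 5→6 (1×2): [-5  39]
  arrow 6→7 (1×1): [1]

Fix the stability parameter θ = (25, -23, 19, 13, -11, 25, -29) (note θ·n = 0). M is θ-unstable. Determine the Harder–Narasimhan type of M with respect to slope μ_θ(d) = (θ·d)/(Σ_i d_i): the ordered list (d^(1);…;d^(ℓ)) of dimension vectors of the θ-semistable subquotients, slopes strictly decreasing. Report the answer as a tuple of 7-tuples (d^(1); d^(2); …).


Interval decomposition of M: I[1,7], I[2,2]^2, I[3,3]^2, I[5,5].
HN type (ℓ=5): μ^(1)=19; μ^(2)=17/5; μ^(3)=1; μ^(4)=-11; μ^(5)=-23

((0, 0, 2, 0, 0, 0, 0); (0, 0, 1, 1, 1, 1, 1); (1, 1, 0, 0, 0, 0, 0); (0, 0, 0, 0, 1, 0, 0); (0, 2, 0, 0, 0, 0, 0))


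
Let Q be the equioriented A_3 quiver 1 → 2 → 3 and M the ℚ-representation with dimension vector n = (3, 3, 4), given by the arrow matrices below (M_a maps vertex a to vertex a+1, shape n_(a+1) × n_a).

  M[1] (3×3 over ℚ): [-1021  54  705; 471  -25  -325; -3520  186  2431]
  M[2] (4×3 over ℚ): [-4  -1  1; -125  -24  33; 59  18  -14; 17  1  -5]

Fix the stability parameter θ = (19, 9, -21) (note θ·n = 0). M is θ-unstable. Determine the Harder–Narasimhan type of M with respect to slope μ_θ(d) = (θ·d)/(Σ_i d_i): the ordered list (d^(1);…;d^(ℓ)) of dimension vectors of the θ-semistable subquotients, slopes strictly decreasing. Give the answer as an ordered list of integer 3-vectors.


Barcode: M ≅ I[1,3]^3, I[3,3]. HN layers by μ_θ (2 steps, strictly decreasing):
  μ^(1)=7/3; μ^(2)=-21

((3, 3, 3); (0, 0, 1))


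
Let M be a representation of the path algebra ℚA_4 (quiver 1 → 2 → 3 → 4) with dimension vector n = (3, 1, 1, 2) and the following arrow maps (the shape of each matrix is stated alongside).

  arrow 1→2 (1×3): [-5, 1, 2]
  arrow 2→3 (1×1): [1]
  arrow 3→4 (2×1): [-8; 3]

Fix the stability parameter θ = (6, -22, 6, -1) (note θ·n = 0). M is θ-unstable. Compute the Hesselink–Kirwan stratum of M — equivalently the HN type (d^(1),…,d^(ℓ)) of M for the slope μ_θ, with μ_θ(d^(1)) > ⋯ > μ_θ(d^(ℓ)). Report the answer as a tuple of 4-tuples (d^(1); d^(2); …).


Via rank(M_{q-1}∘⋯∘M_p): M ≅ I[1,1]^2, I[1,4], I[4,4].
μ_θ-semistable layers: μ^(1)=6; μ^(2)=5/2; μ^(3)=-1; μ^(4)=-8

((2, 0, 0, 0); (0, 0, 1, 1); (0, 0, 0, 1); (1, 1, 0, 0))


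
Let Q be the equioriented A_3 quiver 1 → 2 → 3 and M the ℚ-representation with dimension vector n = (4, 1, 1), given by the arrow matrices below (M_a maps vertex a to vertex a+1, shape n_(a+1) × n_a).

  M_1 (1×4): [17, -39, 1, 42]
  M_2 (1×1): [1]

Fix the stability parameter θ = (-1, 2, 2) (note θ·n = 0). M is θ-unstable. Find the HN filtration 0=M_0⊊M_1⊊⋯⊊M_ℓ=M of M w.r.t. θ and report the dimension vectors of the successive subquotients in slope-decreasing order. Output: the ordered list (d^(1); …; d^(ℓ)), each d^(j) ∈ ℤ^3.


Interval decomposition of M: I[1,1]^3, I[1,3].
HN type (ℓ=2): μ^(1)=2; μ^(2)=-1

((0, 1, 1); (4, 0, 0))


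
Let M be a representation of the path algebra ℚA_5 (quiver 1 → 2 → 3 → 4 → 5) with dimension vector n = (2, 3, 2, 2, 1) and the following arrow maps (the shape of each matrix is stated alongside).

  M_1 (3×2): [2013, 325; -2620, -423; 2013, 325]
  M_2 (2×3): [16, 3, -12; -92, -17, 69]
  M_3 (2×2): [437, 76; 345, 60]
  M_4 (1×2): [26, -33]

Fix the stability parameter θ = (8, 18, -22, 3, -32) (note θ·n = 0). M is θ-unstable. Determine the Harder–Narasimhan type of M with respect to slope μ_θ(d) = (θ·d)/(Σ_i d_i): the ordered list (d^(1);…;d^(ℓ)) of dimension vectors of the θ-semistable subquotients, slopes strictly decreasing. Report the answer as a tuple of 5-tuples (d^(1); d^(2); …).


Interval decomposition of M: I[1,3], I[1,5], I[2,2], I[4,4].
HN type (ℓ=4): μ^(1)=18; μ^(2)=3; μ^(3)=4/3; μ^(4)=-5

((0, 1, 0, 0, 0); (0, 0, 0, 1, 0); (1, 1, 1, 0, 0); (1, 1, 1, 1, 1))


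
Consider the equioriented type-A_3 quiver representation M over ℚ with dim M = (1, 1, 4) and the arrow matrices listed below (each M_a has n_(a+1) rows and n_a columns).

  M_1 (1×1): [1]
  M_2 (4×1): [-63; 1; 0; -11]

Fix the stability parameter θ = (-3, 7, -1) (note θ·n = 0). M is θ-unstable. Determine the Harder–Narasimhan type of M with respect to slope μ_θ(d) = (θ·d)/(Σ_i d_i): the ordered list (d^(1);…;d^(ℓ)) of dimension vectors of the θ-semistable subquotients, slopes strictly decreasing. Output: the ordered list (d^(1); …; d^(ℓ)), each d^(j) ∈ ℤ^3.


Via rank(M_{q-1}∘⋯∘M_p): M ≅ I[1,3], I[3,3]^3.
μ_θ-semistable layers: μ^(1)=3; μ^(2)=-1; μ^(3)=-3

((0, 1, 1); (0, 0, 3); (1, 0, 0))


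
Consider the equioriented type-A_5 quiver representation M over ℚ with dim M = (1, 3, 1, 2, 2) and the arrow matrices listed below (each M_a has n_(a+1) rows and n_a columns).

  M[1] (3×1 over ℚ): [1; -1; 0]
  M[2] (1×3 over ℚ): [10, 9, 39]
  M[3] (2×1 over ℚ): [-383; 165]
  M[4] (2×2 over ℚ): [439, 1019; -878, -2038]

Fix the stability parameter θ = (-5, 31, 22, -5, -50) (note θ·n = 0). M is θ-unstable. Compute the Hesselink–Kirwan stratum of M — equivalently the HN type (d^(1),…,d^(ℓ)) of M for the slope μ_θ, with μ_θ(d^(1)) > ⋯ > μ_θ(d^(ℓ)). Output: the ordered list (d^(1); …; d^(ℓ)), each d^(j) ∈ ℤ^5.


Barcode: M ≅ I[1,5], I[2,2]^2, I[4,4], I[5,5]. HN layers by μ_θ (4 steps, strictly decreasing):
  μ^(1)=31; μ^(2)=-1/2; μ^(3)=-5; μ^(4)=-50

((0, 2, 0, 0, 0); (0, 1, 1, 1, 1); (1, 0, 0, 1, 0); (0, 0, 0, 0, 1))


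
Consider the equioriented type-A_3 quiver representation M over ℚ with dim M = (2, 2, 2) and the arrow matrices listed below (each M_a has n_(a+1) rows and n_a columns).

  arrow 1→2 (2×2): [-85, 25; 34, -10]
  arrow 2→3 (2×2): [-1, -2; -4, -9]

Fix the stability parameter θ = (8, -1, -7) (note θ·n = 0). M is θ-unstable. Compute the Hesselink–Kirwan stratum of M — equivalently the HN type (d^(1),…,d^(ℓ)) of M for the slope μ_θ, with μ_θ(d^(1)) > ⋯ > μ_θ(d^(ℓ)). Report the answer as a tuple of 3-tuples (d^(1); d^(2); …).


Via rank(M_{q-1}∘⋯∘M_p): M ≅ I[1,1], I[1,3], I[2,3].
μ_θ-semistable layers: μ^(1)=8; μ^(2)=0; μ^(3)=-4

((1, 0, 0); (1, 1, 1); (0, 1, 1))


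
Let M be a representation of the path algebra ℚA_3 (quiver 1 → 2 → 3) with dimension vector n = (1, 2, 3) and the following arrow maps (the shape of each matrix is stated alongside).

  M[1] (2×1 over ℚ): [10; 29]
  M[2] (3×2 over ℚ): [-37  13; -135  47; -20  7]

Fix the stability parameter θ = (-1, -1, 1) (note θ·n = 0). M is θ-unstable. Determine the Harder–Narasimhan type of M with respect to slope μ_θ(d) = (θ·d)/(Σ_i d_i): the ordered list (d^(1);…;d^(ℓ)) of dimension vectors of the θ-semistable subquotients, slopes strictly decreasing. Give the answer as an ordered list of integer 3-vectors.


Interval decomposition of M: I[1,3], I[2,3], I[3,3].
HN type (ℓ=2): μ^(1)=1; μ^(2)=-1

((0, 0, 3); (1, 2, 0))


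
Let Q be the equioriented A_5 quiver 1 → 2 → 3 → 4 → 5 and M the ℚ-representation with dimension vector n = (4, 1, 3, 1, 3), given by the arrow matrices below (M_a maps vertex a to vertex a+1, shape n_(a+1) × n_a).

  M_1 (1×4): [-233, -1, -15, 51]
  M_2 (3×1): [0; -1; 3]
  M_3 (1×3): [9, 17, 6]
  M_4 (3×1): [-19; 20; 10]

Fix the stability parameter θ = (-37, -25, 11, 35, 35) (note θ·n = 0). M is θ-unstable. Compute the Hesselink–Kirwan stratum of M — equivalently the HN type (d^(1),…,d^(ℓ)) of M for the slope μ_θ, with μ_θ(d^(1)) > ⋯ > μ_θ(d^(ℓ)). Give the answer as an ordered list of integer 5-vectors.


Barcode: M ≅ I[1,1]^3, I[1,5], I[3,3]^2, I[5,5]^2. HN layers by μ_θ (4 steps, strictly decreasing):
  μ^(1)=35; μ^(2)=11; μ^(3)=-25; μ^(4)=-37

((0, 0, 0, 1, 3); (0, 0, 3, 0, 0); (0, 1, 0, 0, 0); (4, 0, 0, 0, 0))


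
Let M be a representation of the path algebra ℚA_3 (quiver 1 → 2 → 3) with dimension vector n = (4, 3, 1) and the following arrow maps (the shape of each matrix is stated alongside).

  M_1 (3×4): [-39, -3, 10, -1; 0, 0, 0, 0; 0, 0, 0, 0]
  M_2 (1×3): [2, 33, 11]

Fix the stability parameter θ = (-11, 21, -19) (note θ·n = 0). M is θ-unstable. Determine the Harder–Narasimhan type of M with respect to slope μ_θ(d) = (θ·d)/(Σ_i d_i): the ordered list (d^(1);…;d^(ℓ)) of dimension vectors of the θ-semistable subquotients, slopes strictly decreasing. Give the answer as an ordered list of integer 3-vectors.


Via rank(M_{q-1}∘⋯∘M_p): M ≅ I[1,1]^3, I[1,3], I[2,2]^2.
μ_θ-semistable layers: μ^(1)=21; μ^(2)=1; μ^(3)=-11

((0, 2, 0); (0, 1, 1); (4, 0, 0))
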